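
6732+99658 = 106390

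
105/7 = 15 = 15.00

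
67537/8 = 8442 + 1/8≈8442.13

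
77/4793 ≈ 0.0161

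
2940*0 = 0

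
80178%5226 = 1788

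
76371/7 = 10910 + 1/7 ≈ 10910.14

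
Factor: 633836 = 2^2*7^1*22637^1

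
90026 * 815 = 73371190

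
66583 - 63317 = 3266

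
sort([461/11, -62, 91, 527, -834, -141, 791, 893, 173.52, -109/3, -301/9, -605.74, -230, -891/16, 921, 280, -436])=[-834, -605.74, -436, -230, -141, -62, -891/16, -109/3, -301/9, 461/11, 91, 173.52, 280, 527, 791, 893, 921]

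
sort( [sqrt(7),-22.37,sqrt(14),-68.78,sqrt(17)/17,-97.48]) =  [-97.48,-68.78,-22.37,sqrt(17)/17,sqrt(7),sqrt(14)]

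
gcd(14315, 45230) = 5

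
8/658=4/329 ≈ 0.0122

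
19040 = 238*80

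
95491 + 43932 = 139423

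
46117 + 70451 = 116568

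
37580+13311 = 50891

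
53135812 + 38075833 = 91211645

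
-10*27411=-274110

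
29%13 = 3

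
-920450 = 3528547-4448997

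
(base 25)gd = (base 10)413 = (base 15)1c8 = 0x19d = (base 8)635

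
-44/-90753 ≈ 0.000485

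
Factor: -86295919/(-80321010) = 2^(-1)*3^(-1)*5^(-1)*7^(-1)*11^(-2)*29^(-1)*109^(-1)*2579^1*33461^1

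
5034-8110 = -3076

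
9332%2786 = 974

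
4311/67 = 64 + 23/67 ≈ 64.34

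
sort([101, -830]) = [-830, 101]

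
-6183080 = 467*(-13240)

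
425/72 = 5 + 65/72 ≈ 5.90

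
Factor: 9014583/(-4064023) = -1*3^1*31^1*96931^1*4064023^(-1) 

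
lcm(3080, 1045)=58520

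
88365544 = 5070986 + 83294558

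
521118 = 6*86853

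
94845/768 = 31615/256 ≈ 123.50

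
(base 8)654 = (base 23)ie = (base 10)428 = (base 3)120212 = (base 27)fn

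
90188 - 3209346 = -3119158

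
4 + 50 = 54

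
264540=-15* (-17636)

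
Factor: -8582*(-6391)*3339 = 2^1*3^2*7^3*11^1*53^1*83^1*613^1 = 183136009518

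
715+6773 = 7488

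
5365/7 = 766 + 3/7 ≈ 766.43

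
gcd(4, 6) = 2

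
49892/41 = 1216 + 36/41 ≈ 1216.88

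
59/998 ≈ 0.0591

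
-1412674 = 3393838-4806512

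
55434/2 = 27717 = 27717.00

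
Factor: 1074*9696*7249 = 2^6*3^2*11^1*101^1*179^1*659^1 = 75487490496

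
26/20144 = 13/10072≈0.00129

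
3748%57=43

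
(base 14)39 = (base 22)27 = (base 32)1j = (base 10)51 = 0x33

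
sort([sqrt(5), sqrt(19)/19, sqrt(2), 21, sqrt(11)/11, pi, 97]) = [sqrt(19)/19, sqrt(11)/11, sqrt(2), sqrt(5), pi, 21, 97]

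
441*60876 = 26846316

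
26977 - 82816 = -55839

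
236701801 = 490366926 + -253665125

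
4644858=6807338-2162480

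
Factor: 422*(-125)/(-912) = 2^(-3)*3^(-1)*5^3*19^(-1)*211^1 = 26375/456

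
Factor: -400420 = -1*2^2*5^1*20021^1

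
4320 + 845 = 5165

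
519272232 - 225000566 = 294271666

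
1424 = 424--1000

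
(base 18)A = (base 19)A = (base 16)A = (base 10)10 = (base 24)A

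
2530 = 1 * 2530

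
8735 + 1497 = 10232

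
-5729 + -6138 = -11867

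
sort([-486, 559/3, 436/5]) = [-486, 436/5, 559/3]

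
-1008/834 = -1 - 29/139≈-1.21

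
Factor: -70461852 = -1*2^2*3^1*181^1*32441^1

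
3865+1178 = 5043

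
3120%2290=830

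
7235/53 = 136 + 27/53 ≈ 136.51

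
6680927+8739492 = 15420419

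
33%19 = 14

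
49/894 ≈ 0.0548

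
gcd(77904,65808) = 144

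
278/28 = 9 + 13/14 ≈ 9.93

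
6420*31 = 199020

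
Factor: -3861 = -1 * 3^3 * 11^1 * 13^1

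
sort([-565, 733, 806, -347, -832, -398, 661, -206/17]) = [-832, -565, -398, -347, -206/17, 661, 733, 806]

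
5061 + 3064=8125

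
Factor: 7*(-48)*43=-1*2^4*3^1*7^1*43^1=-14448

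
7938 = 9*882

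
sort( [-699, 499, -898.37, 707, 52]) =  [-898.37, -699, 52, 499, 707]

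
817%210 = 187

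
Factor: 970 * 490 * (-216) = -1 * 2^5 * 3^3 * 5^2 * 7^2 * 97^1 = -102664800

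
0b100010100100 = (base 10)2212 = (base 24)3k4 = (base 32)254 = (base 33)211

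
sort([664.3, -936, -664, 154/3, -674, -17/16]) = [-936, -674, -664, -17/16, 154/3, 664.3]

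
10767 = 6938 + 3829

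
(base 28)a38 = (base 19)12i9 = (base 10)7932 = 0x1efc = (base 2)1111011111100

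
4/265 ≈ 0.0151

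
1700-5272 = -3572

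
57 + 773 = 830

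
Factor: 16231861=3499^1*4639^1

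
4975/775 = 6 + 13/31 ≈ 6.42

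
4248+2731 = 6979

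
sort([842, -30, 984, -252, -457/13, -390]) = [-390, -252, -457/13, -30, 842, 984]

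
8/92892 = 2/23223 ≈ 0.0000861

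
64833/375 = 172 + 111/125 ≈ 172.89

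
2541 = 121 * 21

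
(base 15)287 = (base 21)16a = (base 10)577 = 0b1001000001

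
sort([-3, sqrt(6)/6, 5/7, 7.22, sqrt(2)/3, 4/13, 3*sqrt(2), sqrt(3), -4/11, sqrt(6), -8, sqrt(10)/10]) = [-8, -3, -4/11, 4/13, sqrt(10)/10, sqrt(6)/6, sqrt(2)/3, 5/7, sqrt(3), sqrt(6), 3*sqrt(2), 7.22]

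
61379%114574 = 61379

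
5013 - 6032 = -1019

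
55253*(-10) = -552530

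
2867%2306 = 561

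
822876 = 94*8754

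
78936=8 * 9867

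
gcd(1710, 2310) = 30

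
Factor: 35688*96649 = 2^3*3^1*7^1*1487^1*13807^1 = 3449209512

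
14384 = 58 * 248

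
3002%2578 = 424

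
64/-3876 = -16/969 ≈ -0.0165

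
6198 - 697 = 5501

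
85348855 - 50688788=34660067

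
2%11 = 2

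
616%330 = 286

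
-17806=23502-41308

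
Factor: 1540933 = 67^1*109^1*211^1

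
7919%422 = 323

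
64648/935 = 69 + 133/935 ≈ 69.14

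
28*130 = 3640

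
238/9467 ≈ 0.0251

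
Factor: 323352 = 2^3 * 3^4 * 499^1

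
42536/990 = 42 + 478/495≈42.97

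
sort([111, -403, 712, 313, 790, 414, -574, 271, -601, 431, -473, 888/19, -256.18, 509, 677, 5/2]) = [-601, -574, -473, -403, -256.18, 5/2, 888/19, 111, 271, 313, 414, 431, 509, 677, 712, 790]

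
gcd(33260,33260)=33260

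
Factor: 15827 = 7^2*17^1*19^1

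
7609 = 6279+1330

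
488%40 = 8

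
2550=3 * 850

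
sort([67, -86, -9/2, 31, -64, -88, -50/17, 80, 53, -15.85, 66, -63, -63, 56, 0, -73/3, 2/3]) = [-88, -86, -64, -63, -63, -73/3, -15.85, -9/2, -50/17, 0, 2/3, 31, 53, 56, 66, 67, 80]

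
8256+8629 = 16885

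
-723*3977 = -2875371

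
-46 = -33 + -13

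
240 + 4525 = 4765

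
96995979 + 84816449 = 181812428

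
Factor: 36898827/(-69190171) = -1 * 3^1 * 7^1 * 31^(-1) * 1757087^1 * 2231941^(-1)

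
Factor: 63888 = 2^4*3^1*11^3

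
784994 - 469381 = 315613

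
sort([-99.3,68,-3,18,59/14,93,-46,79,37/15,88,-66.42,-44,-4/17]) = [-99.3,-66.42,-46,-44,-3,-4/17,37/15,59/14,18,68,79,88,93]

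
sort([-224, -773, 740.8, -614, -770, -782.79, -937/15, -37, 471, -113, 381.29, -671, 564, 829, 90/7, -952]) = [-952, -782.79, -773, -770, -671, -614, -224, -113, -937/15, -37, 90/7, 381.29, 471, 564, 740.8, 829]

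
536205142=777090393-240885251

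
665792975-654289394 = 11503581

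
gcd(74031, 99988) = 1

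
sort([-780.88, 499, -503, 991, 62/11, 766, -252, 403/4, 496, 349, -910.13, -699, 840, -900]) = [-910.13, -900, -780.88, -699, -503, -252, 62/11, 403/4, 349, 496, 499, 766, 840, 991]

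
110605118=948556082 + -837950964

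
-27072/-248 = 3384/31 ≈ 109.16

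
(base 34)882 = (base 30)ahc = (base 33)8oi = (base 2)10010100110010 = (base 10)9522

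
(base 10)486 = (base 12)346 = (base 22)102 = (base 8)746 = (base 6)2130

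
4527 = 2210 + 2317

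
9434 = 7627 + 1807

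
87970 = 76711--11259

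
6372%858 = 366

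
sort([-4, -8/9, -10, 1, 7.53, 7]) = [-10, -4, -8/9, 1, 7, 7.53]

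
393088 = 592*664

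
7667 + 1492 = 9159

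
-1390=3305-4695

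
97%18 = 7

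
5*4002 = 20010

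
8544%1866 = 1080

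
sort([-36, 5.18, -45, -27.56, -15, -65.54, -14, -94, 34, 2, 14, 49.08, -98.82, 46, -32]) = [-98.82, -94, -65.54, -45, -36, -32, -27.56, -15, -14, 2, 5.18, 14, 34, 46, 49.08]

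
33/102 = 11/34 ≈ 0.324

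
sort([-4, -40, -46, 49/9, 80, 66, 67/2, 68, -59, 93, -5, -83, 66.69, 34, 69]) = [-83, -59, -46, -40, -5, -4, 49/9, 67/2, 34, 66, 66.69, 68, 69, 80, 93]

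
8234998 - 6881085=1353913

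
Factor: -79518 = -1 * 2^1 * 3^1 * 29^1 * 457^1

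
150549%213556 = 150549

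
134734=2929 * 46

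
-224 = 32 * (-7)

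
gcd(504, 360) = 72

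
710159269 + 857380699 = 1567539968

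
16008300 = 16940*945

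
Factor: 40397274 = 2^1 * 3^2 * 113^1 * 19861^1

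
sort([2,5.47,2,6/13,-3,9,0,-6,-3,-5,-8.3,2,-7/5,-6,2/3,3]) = [-8.3,-6,-6,-5,-3,-3,-7/5,0,6/13,2/3,2,2,2,3,5.47,9]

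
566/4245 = 2/15 ≈ 0.133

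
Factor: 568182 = 2^1 * 3^1 * 281^1 * 337^1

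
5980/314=19 + 7/157 ≈ 19.04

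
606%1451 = 606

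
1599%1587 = 12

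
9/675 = 1/75 ≈ 0.0133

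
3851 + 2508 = 6359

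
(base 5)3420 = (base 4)13211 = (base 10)485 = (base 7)1262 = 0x1e5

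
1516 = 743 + 773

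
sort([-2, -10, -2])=[-10, -2, -2]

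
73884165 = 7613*9705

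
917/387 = 2 + 143/387≈2.37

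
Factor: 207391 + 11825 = 2^4*3^1*4567^1 = 219216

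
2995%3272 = 2995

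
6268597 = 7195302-926705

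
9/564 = 3/188 ≈ 0.0160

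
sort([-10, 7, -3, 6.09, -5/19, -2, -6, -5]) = [-10, -6, -5, -3, -2, -5/19, 6.09, 7]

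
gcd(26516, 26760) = 4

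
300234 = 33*9098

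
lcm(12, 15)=60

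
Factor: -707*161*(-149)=7^2*23^1*101^1*149^1=16960223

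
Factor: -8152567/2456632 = -1 * 2^(-3) * 29^1 * 73^1 * 3851^1 * 307079^(-1)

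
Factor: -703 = -1*19^1*37^1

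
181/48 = 3+37/48 ≈ 3.77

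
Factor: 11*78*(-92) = -1*2^3*3^1*11^1*13^1*23^1 = -78936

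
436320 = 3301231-2864911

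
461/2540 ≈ 0.181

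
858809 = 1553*553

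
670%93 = 19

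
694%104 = 70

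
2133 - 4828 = -2695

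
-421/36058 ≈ -0.0117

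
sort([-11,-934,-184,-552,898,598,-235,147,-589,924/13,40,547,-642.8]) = [-934,-642.8,-589,-552,-235,-184,-11,40,924/13,147,547,598,898]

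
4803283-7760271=-2956988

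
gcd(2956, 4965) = 1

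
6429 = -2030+8459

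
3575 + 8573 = 12148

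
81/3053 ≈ 0.0265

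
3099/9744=1033/3248 ≈ 0.318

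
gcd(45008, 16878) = 5626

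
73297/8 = 9162+1/8≈9162.13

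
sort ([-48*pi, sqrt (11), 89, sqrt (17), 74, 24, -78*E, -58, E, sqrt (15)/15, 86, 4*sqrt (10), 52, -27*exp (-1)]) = [-78*E, -48*pi, -58, -27*exp (-1), sqrt (15)/15, E, sqrt (11), sqrt (17), 4*sqrt (10), 24, 52, 74, 86, 89]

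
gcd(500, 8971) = 1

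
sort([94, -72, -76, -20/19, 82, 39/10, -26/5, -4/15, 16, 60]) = [-76, -72, -26/5, -20/19, -4/15, 39/10, 16, 60, 82, 94]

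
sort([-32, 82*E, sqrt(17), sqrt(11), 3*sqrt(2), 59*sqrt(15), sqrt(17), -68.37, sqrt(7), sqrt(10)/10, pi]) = [-68.37, -32, sqrt(10)/10, sqrt(7), pi, sqrt(11), sqrt(17), sqrt(17), 3*sqrt(2), 82*E, 59*sqrt(15)]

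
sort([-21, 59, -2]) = [-21, -2, 59]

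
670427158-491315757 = 179111401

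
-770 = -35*22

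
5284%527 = 14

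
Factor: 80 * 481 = 2^4 * 5^1 * 13^1 * 37^1 = 38480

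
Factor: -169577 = -1*67^1*2531^1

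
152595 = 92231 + 60364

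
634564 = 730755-96191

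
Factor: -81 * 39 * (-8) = 2^3 * 3^5 * 13^1 = 25272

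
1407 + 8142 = 9549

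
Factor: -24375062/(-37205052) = 2^(-1)*3^(-1)*19^1*233^1*2753^1*3100421^(-1) = 12187531/18602526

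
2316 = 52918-50602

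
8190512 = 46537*176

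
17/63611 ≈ 0.000267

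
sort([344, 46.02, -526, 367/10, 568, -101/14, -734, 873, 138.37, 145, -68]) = [-734, -526, -68, -101/14, 367/10, 46.02, 138.37, 145, 344, 568, 873]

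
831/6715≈0.124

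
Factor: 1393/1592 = 2^ (-3) * 7^1 = 7/8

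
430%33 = 1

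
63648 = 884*72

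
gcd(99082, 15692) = 2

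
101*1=101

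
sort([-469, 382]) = [-469, 382]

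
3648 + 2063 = 5711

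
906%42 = 24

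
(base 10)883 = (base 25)1a8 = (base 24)1cj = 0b1101110011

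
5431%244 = 63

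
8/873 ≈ 0.00916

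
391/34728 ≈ 0.0113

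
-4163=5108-9271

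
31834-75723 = -43889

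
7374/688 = 3687/344 ≈ 10.72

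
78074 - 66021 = 12053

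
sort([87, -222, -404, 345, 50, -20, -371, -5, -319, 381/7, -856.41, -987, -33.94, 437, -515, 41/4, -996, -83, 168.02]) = [-996, -987, -856.41, -515, -404, -371, -319, -222, -83, -33.94, -20, -5, 41/4, 50, 381/7, 87, 168.02, 345, 437]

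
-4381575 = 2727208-7108783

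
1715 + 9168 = 10883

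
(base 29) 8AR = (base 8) 15605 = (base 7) 26353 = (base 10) 7045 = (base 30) 7OP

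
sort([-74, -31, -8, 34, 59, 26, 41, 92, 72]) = [-74, -31, -8, 26, 34, 41, 59, 72, 92]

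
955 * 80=76400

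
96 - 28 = 68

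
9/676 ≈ 0.0133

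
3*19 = 57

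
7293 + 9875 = 17168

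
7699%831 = 220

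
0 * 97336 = 0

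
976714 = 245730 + 730984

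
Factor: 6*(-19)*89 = -1*2^1*3^1*19^1*89^1 = -10146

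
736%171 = 52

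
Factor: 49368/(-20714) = -1*2^2*3^1*11^2*17^1*10357^(-1) = -24684/10357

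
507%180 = 147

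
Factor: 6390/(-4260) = -1 * 2^(-1) * 3^1 = -3/2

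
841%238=127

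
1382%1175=207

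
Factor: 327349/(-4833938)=-1*2^(-1)*11^1*29759^1*2416969^(-1)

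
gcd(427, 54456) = 1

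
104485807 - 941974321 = -837488514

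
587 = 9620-9033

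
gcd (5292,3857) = 7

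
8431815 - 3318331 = 5113484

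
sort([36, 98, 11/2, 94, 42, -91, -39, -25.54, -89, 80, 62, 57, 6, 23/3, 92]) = [-91, -89, -39, -25.54, 11/2, 6, 23/3, 36, 42, 57, 62, 80, 92, 94, 98]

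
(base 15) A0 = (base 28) 5A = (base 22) 6I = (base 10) 150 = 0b10010110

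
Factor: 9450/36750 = 3^2*5^(-1)*7^(-1) = 9/35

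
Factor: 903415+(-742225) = 2^1 * 3^4 * 5^1 * 199^1 = 161190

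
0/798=0=0.00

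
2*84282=168564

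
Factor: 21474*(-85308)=-1*2^3*3^3*1193^1*7109^1=-1831903992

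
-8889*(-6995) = 62178555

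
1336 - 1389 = -53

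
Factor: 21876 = 2^2 * 3^1 * 1823^1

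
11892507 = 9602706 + 2289801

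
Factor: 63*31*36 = 2^2*3^4*7^1*31^1 = 70308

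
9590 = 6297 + 3293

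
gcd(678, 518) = 2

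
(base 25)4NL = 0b110000011000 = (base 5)44341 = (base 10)3096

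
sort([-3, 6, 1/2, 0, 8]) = [-3, 0, 1/2, 6, 8]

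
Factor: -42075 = -1*3^2*5^2*11^1*17^1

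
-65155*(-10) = 651550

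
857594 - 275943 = 581651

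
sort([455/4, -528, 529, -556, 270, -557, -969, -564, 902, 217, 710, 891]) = [-969, -564, -557, -556, -528, 455/4, 217, 270, 529, 710, 891, 902]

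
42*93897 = 3943674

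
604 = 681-77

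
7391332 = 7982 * 926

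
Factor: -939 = -1*3^1*313^1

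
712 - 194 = 518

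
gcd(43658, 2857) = 1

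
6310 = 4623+1687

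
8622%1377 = 360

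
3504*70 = 245280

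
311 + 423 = 734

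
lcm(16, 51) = 816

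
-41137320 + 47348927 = 6211607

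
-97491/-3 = 32497 = 32497.00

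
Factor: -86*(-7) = 2^1*7^1*43^1 = 602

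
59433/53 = 1121 + 20/53 ≈ 1121.38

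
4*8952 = 35808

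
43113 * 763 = 32895219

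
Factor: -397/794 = -1*2^(-1) = -1/2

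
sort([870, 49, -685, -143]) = [-685, -143, 49, 870]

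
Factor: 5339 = 19^1 * 281^1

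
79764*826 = 65885064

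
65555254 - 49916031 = 15639223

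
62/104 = 31/52 ≈ 0.596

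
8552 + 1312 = 9864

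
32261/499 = 64 + 325/499 ≈ 64.65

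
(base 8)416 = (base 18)f0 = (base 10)270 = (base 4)10032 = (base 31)8m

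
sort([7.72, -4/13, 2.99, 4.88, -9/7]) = [-9/7, -4/13, 2.99, 4.88, 7.72]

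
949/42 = 22+25/42 ≈ 22.60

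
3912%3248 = 664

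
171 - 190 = -19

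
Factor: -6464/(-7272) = 2^3*3^(-2) = 8/9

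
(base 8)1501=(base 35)ns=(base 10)833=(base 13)4c1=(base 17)2f0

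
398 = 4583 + -4185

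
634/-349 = -1 - 285/349≈-1.82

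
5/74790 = 1/14958 ≈ 0.0000669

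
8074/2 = 4037 = 4037.00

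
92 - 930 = -838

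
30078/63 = 3342/7 ≈ 477.43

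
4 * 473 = 1892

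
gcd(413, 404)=1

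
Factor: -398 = -1*2^1*199^1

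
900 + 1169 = 2069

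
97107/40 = 2427 + 27/40≈2427.68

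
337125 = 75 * 4495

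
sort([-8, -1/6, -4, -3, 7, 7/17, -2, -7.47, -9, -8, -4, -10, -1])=[-10, -9, -8, -8, -7.47, -4, -4, -3, -2, -1, -1/6, 7/17, 7]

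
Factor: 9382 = 2^1 * 4691^1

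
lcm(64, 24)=192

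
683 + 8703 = 9386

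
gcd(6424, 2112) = 88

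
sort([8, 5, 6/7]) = [6/7, 5, 8]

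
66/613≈0.108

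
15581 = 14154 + 1427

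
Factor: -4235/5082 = -1 * 2^(-1) * 3^(-1) * 5^1 = -5/6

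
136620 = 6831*20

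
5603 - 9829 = -4226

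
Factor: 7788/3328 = 2^(-6) * 3^1 * 11^1 * 13^(-1) * 59^1 = 1947/832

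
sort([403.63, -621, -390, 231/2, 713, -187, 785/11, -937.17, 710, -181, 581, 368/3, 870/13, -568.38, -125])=[-937.17, -621, -568.38, -390, -187, -181, -125, 870/13, 785/11, 231/2, 368/3, 403.63, 581, 710, 713]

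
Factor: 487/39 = 3^(-1) * 13^(-1) * 487^1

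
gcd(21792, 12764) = 4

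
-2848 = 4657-7505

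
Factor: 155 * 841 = 5^1 * 29^2 * 31^1 = 130355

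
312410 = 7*44630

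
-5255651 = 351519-5607170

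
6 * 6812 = 40872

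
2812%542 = 102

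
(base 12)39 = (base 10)45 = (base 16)2d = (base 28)1h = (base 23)1m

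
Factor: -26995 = -1*5^1*5399^1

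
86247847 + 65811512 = 152059359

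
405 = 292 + 113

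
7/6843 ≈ 0.00102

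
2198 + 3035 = 5233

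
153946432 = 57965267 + 95981165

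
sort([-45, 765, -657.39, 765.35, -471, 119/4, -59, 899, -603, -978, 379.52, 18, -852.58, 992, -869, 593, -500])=[-978, -869, -852.58, -657.39, -603, -500, -471, -59, -45, 18, 119/4, 379.52, 593, 765, 765.35, 899, 992]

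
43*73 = 3139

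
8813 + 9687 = 18500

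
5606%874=362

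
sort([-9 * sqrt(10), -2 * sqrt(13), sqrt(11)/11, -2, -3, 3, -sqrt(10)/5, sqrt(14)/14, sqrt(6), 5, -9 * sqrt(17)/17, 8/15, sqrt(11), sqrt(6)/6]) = [-9 * sqrt(10), -2 * sqrt(13), -3, -9 * sqrt(17)/17, -2, -sqrt(10)/5, sqrt(14)/14, sqrt(11)/11, sqrt(6)/6, 8/15, sqrt(6), 3, sqrt(11), 5]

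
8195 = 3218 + 4977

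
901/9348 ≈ 0.0964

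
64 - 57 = 7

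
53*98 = 5194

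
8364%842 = 786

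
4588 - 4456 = 132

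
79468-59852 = 19616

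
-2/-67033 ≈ 0.0000298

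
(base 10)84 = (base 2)1010100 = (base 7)150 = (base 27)33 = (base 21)40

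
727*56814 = 41303778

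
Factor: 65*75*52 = 2^2*3^1*5^3*13^2 = 253500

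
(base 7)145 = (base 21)3j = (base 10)82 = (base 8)122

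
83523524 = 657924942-574401418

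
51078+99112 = 150190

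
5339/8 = 667 + 3/8≈667.38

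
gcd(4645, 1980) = 5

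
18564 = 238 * 78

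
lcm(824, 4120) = 4120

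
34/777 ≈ 0.0438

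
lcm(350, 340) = 11900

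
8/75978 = 4/37989≈0.000105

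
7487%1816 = 223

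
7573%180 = 13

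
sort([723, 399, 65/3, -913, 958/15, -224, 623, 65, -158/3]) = [-913, -224, -158/3, 65/3, 958/15, 65, 399, 623, 723]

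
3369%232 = 121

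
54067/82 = 659 + 29/82 ≈ 659.35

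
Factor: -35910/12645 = -1*2^1*3^1*7^1*19^1*281^(-1) = -798/281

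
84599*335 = 28340665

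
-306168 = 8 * (-38271)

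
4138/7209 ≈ 0.574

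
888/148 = 6 = 6.00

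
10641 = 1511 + 9130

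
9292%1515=202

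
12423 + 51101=63524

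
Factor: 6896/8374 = 2^3 * 53^(-1) * 79^(-1) * 431^1 = 3448/4187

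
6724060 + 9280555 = 16004615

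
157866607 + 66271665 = 224138272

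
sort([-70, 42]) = [-70, 42]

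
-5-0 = -5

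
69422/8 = 8677 + 3/4 = 8677.75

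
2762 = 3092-330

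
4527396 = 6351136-1823740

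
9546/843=3182/281≈11.32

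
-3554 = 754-4308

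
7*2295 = 16065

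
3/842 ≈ 0.00356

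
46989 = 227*207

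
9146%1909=1510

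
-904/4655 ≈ -0.194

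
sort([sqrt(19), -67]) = [-67, sqrt(19)]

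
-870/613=-1 - 257/613 ≈ -1.42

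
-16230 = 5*(-3246)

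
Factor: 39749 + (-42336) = -1*13^1*199^1 = -2587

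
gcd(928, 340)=4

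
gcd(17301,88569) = 3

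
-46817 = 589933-636750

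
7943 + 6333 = 14276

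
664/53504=83/6688 ≈ 0.0124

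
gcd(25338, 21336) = 6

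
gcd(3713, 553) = 79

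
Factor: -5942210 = -1*2^1*5^1*47^2*269^1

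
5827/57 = 102 + 13/57 ≈ 102.23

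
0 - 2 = -2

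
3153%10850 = 3153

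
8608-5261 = 3347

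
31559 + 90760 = 122319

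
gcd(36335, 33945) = 5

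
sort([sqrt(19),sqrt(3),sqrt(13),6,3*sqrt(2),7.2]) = [sqrt(3),sqrt(13),3*sqrt(2),sqrt(19),6,7.2]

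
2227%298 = 141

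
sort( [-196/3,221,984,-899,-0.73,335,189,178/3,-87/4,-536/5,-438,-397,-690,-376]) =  [-899,-690,-438,-397,-376,-536/5,-196/3,-87/4,-0.73,178/3,189,221,335,984]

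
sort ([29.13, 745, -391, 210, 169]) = [-391, 29.13, 169, 210, 745]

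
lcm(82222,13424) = 657776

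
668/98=6 + 40/49 ≈ 6.82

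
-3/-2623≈0.00114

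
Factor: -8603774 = -1*2^1*1601^1*2687^1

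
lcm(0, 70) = 0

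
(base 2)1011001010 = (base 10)714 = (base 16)2ca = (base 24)15i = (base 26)11c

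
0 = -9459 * 0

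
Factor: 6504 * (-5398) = -1 * 2^4 * 3^1 * 271^1 * 2699^1 = -35108592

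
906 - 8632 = -7726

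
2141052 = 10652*201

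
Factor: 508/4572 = 3^(-2) = 1/9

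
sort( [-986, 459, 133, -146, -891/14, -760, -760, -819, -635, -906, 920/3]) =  [-986, -906, -819, -760, -760, -635, -146, -891/14, 133, 920/3, 459]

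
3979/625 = 6 + 229/625 ≈ 6.37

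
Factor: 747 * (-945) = -1 * 3^5 * 5^1 * 7^1 * 83^1 = -705915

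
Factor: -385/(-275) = 5^(-1) * 7^1 = 7/5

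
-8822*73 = -644006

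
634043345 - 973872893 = -339829548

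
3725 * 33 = 122925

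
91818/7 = 13116 + 6/7 ≈ 13116.86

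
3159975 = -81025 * (-39)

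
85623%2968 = 2519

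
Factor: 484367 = 13^1 * 19^1 * 37^1 * 53^1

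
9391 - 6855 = 2536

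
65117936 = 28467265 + 36650671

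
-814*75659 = -61586426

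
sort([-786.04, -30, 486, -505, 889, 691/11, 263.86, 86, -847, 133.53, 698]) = [-847, -786.04, -505, -30, 691/11, 86, 133.53, 263.86, 486, 698, 889]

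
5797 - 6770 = -973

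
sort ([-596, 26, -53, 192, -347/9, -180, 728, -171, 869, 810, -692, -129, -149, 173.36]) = [-692, -596, -180, -171, -149, -129, -53, -347/9, 26, 173.36, 192, 728, 810, 869]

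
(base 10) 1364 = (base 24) 28k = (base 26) 20c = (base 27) 1ne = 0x554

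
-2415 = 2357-4772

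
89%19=13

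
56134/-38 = -1477 - 4/19 ≈ -1477.21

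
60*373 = 22380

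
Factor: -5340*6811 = -1*2^2*3^1*5^1*7^2*89^1*139^1 = -36370740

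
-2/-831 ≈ 0.00241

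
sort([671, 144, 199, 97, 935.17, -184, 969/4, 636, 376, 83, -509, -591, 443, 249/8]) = [-591, -509, -184, 249/8, 83, 97, 144, 199, 969/4, 376, 443, 636, 671, 935.17]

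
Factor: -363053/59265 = -1 * 3^(-3) * 5^(-1) * 827^1 = -827/135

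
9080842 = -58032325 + 67113167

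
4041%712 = 481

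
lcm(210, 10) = 210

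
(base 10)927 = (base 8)1637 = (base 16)39f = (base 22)1k3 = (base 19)2af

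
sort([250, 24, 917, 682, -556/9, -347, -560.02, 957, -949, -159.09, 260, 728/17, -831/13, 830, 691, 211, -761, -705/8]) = [-949, -761, -560.02, -347, -159.09, -705/8, -831/13, -556/9, 24, 728/17, 211, 250, 260, 682, 691, 830, 917, 957]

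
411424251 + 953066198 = 1364490449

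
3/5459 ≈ 0.000550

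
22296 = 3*7432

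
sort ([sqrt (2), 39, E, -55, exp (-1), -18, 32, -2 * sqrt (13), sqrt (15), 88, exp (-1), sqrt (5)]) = [-55, -18, -2 * sqrt (13), exp (-1), exp (-1), sqrt (2), sqrt (5), E, sqrt (15), 32, 39, 88]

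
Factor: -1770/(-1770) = 1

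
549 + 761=1310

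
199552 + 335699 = 535251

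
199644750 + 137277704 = 336922454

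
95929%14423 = 9391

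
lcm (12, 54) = 108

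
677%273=131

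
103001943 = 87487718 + 15514225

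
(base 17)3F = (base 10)66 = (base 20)36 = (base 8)102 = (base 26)2E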